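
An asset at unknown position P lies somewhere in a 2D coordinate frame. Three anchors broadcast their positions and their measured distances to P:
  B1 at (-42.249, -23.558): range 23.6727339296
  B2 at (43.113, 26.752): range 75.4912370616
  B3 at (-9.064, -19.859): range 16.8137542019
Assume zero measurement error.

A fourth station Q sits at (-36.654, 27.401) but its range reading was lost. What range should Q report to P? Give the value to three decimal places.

eq1: (x + 42.249)² + (y + 23.558)² = 23.6727339296²
eq2: (x − 43.113)² + (y − 26.752)² = 75.4912370616²
eq3: (x + 9.064)² + (y + 19.859)² = 16.8137542019²
eq3−eq1, eq3−eq2 (x²,y² cancel):
  -66.370·x − 7.398·y = 1585.725387
  104.354·x + 93.222·y = -3318.360247
det = -66.370·93.222 − -7.398·104.354 = -5415.133248
x = (1585.725387·93.222 − -7.398·-3318.360247) / -5415.133248 = -22.764955
y = (-66.370·-3318.360247 − 1585.725387·104.354) / -5415.133248 = -10.112915
|P − Q| = √((-22.764955 − -36.654)² + (-10.112915 − 27.401)²) = 40.002492

40.002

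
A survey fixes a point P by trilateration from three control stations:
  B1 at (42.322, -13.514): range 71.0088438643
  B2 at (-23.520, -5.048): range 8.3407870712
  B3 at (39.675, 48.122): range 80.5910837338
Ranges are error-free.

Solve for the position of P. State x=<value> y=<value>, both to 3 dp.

eq1: (x − 42.322)² + (y + 13.514)² = 71.0088438643²
eq2: (x + 23.520)² + (y + 5.048)² = 8.3407870712²
eq3: (x − 39.675)² + (y − 48.122)² = 80.5910837338²
eq1−eq3, eq1−eq2 (x²,y² cancel):
  -5.294·x + 123.272·y = 463.385759
  -131.684·x + 16.932·y = 3577.580002
det = -5.294·16.932 − 123.272·-131.684 = 16143.312040
x = (463.385759·16.932 − 123.272·3577.580002) / 16143.312040 = -26.832746
y = (-5.294·3577.580002 − 463.385759·-131.684) / 16143.312040 = 2.606701

x=-26.833 y=2.607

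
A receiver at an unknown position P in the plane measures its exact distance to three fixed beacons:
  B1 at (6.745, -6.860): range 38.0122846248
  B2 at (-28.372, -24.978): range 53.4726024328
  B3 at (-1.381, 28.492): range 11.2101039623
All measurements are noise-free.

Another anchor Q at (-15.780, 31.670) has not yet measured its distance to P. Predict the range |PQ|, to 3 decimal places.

eq1: (x − 6.745)² + (y + 6.860)² = 38.0122846248²
eq2: (x + 28.372)² + (y + 24.978)² = 53.4726024328²
eq3: (x + 1.381)² + (y − 28.492)² = 11.2101039623²
eq2−eq3, eq2−eq1 (x²,y² cancel):
  53.982·x + 106.940·y = 2118.483137
  70.234·x + 36.236·y = 78.069186
det = 53.982·36.236 − 106.940·70.234 = -5554.732208
x = (2118.483137·36.236 − 106.940·78.069186) / -5554.732208 = -12.316820
y = (53.982·78.069186 − 2118.483137·70.234) / -5554.732208 = 26.027396
|P − Q| = √((-12.316820 − -15.780)² + (26.027396 − 31.670)²) = 6.620619

6.621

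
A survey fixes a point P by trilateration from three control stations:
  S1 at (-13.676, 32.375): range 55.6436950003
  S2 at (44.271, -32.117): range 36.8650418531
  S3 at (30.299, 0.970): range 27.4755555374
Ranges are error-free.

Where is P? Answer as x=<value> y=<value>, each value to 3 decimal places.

x=10.279 y=-17.848

eq1: (x + 13.676)² + (y − 32.375)² = 55.6436950003²
eq2: (x − 44.271)² + (y + 32.117)² = 36.8650418531²
eq3: (x − 30.299)² + (y − 0.970)² = 27.4755555374²
eq1−eq3, eq1−eq2 (x²,y² cancel):
  87.950·x − 62.810·y = 2025.111341
  115.894·x − 128.984·y = 3493.439011
det = 87.950·-128.984 − -62.810·115.894 = -4064.840660
x = (2025.111341·-128.984 − -62.810·3493.439011) / -4064.840660 = 10.279384
y = (87.950·3493.439011 − 2025.111341·115.894) / -4064.840660 = -17.848106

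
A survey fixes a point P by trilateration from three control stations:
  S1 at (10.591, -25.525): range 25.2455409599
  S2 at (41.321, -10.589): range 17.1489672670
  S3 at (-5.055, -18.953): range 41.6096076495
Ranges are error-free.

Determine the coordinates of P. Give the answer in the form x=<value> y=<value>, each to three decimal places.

eq1: (x − 10.591)² + (y + 25.525)² = 25.2455409599²
eq2: (x − 41.321)² + (y + 10.589)² = 17.1489672670²
eq3: (x + 5.055)² + (y + 18.953)² = 41.6096076495²
eq3−eq2, eq3−eq1 (x²,y² cancel):
  92.752·x + 16.728·y = 2872.055098
  31.292·x − 13.144·y = 1472.947782
det = 92.752·-13.144 − 16.728·31.292 = -1742.584864
x = (2872.055098·-13.144 − 16.728·1472.947782) / -1742.584864 = 35.802998
y = (92.752·1472.947782 − 2872.055098·31.292) / -1742.584864 = -26.825956

x=35.803 y=-26.826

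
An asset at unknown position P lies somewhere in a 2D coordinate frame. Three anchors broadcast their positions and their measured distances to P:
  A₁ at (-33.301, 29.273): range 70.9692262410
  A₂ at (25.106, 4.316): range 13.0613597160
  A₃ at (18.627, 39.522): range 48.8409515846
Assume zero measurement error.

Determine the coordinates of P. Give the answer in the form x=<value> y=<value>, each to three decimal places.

eq1: (x + 33.301)² + (y − 29.273)² = 70.9692262410²
eq2: (x − 25.106)² + (y − 4.316)² = 13.0613597160²
eq3: (x − 18.627)² + (y − 39.522)² = 48.8409515846²
eq1−eq2, eq1−eq3 (x²,y² cancel):
  116.814·x − 49.914·y = 3549.105918
  103.856·x + 20.498·y = 2594.281005
det = 116.814·20.498 − -49.914·103.856 = 7578.321756
x = (3549.105918·20.498 − -49.914·2594.281005) / 7578.321756 = 26.686715
y = (116.814·2594.281005 − 3549.105918·103.856) / 7578.321756 = -8.649356

x=26.687 y=-8.649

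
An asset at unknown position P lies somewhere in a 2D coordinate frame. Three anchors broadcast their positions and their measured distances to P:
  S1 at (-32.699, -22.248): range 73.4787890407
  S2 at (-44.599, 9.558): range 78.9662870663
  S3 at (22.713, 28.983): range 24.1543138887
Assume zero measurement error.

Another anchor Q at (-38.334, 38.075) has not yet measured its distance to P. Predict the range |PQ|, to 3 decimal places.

78.729

eq1: (x + 32.699)² + (y + 22.248)² = 73.4787890407²
eq2: (x + 44.599)² + (y − 9.558)² = 78.9662870663²
eq3: (x − 22.713)² + (y − 28.983)² = 24.1543138887²
eq3−eq1, eq3−eq2 (x²,y² cancel):
  -110.824·x − 102.462·y = -4607.398112
  -134.624·x − 38.850·y = -4927.712107
det = -110.824·-38.850 − -102.462·-134.624 = -9488.331888
x = (-4607.398112·-38.850 − -102.462·-4927.712107) / -9488.331888 = 34.348063
y = (-110.824·-4927.712107 − -4607.398112·-134.624) / -9488.331888 = 7.815662
|P − Q| = √((34.348063 − -38.334)² + (7.815662 − 38.075)²) = 78.729345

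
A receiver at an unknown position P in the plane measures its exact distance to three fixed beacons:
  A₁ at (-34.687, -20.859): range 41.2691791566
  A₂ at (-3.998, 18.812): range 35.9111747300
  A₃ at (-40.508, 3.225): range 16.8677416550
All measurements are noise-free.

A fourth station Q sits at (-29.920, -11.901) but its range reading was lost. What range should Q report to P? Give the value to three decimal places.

33.499

eq1: (x + 34.687)² + (y + 20.859)² = 41.2691791566²
eq2: (x + 3.998)² + (y − 18.812)² = 35.9111747300²
eq3: (x + 40.508)² + (y − 3.225)² = 16.8677416550²
eq3−eq1, eq3−eq2 (x²,y² cancel):
  11.642·x − 48.168·y = -1431.637279
  73.020·x + 31.174·y = -2286.515103
det = 11.642·31.174 − -48.168·73.020 = 3880.155068
x = (-1431.637279·31.174 − -48.168·-2286.515103) / 3880.155068 = -39.886736
y = (11.642·-2286.515103 − -1431.637279·73.020) / 3880.155068 = 20.081297
|P − Q| = √((-39.886736 − -29.920)² + (20.081297 − -11.901)²) = 33.499300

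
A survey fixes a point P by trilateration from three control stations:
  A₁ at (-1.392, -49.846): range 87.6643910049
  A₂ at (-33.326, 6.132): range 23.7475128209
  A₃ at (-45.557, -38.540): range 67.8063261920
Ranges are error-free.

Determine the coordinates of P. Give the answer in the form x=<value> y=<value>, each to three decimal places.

eq1: (x + 1.392)² + (y + 49.846)² = 87.6643910049²
eq2: (x + 33.326)² + (y − 6.132)² = 23.7475128209²
eq3: (x + 45.557)² + (y + 38.540)² = 67.8063261920²
eq3−eq2, eq3−eq1 (x²,y² cancel):
  24.462·x + 89.344·y = 1621.205357
  88.330·x − 22.612·y = -4161.558048
det = 24.462·-22.612 − 89.344·88.330 = -8444.890264
x = (1621.205357·-22.612 − 89.344·-4161.558048) / -8444.890264 = -39.686904
y = (24.462·-4161.558048 − 1621.205357·88.330) / -8444.890264 = 29.011757

x=-39.687 y=29.012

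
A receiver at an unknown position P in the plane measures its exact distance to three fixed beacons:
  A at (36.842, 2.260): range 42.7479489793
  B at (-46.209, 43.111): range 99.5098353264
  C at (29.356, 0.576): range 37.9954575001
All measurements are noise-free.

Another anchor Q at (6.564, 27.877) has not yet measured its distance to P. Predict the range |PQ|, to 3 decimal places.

63.381

eq1: (x − 36.842)² + (y − 2.260)² = 42.7479489793²
eq2: (x + 46.209)² + (y − 43.111)² = 99.5098353264²
eq3: (x − 29.356)² + (y − 0.576)² = 37.9954575001²
eq1−eq3, eq1−eq2 (x²,y² cancel):
  -14.972·x − 3.368·y = -116.601701
  -166.102·x + 81.702·y = -5443.430747
det = -14.972·81.702 − -3.368·-166.102 = -1782.673880
x = (-116.601701·81.702 − -3.368·-5443.430747) / -1782.673880 = 15.628247
y = (-14.972·-5443.430747 − -116.601701·-166.102) / -1782.673880 = -34.852852
|P − Q| = √((15.628247 − 6.564)² + (-34.852852 − 27.877)²) = 63.381345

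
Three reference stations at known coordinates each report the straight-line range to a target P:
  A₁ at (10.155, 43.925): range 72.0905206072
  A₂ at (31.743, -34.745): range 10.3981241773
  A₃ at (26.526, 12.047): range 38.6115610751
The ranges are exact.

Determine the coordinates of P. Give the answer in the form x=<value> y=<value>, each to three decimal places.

x=25.347 y=-26.547

eq1: (x − 10.155)² + (y − 43.925)² = 72.0905206072²
eq2: (x − 31.743)² + (y + 34.745)² = 10.3981241773²
eq3: (x − 26.526)² + (y − 12.047)² = 38.6115610751²
eq1−eq3, eq1−eq2 (x²,y² cancel):
  32.742·x − 63.756·y = 2522.419748
  43.176·x − 157.340·y = 5271.225599
det = 32.742·-157.340 − -63.756·43.176 = -2398.897224
x = (2522.419748·-157.340 − -63.756·5271.225599) / -2398.897224 = 25.347173
y = (32.742·5271.225599 − 2522.419748·43.176) / -2398.897224 = -26.546562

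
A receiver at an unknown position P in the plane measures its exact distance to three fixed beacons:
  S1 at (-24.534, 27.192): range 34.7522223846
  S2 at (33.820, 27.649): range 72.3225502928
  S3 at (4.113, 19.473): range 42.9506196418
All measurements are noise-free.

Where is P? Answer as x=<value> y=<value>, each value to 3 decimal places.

eq1: (x + 24.534)² + (y − 27.192)² = 34.7522223846²
eq2: (x − 33.820)² + (y − 27.649)² = 72.3225502928²
eq3: (x − 4.113)² + (y − 19.473)² = 42.9506196418²
eq3−eq1, eq3−eq2 (x²,y² cancel):
  -57.294·x + 15.438·y = 1582.246289
  59.414·x + 16.352·y = -1873.650450
det = -57.294·16.352 − 15.438·59.414 = -1854.104820
x = (1582.246289·16.352 − 15.438·-1873.650450) / -1854.104820 = -29.555129
y = (-57.294·-1873.650450 − 1582.246289·59.414) / -1854.104820 = -7.195574

x=-29.555 y=-7.196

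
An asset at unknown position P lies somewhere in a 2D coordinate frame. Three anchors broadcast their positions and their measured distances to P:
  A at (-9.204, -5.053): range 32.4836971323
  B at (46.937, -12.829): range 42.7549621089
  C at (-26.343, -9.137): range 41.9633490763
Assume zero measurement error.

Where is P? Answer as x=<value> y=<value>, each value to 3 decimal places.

eq1: (x + 9.204)² + (y + 5.053)² = 32.4836971323²
eq2: (x − 46.937)² + (y + 12.829)² = 42.7549621089²
eq3: (x + 26.343)² + (y + 9.137)² = 41.9633490763²
eq2−eq1, eq2−eq3 (x²,y² cancel):
  -112.282·x + 15.552·y = -1484.622579
  -146.560·x + 7.384·y = -1523.162673
det = -112.282·7.384 − 15.552·-146.560 = 1450.210832
x = (-1484.622579·7.384 − 15.552·-1523.162673) / 1450.210832 = 8.775119
y = (-112.282·-1523.162673 − -1484.622579·-146.560) / 1450.210832 = -32.107424

x=8.775 y=-32.107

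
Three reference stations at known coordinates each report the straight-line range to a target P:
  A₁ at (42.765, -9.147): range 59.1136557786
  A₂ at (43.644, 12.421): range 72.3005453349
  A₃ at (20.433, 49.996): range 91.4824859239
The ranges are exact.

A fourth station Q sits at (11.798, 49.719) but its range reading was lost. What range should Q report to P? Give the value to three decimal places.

eq1: (x − 42.765)² + (y + 9.147)² = 59.1136557786²
eq2: (x − 43.644)² + (y − 12.421)² = 72.3005453349²
eq3: (x − 20.433)² + (y − 49.996)² = 91.4824859239²
eq3−eq1, eq3−eq2 (x²,y² cancel):
  44.664·x − 118.286·y = 3870.026260
  46.422·x − 75.150·y = 2283.648847
det = 44.664·-75.150 − -118.286·46.422 = 2134.573092
x = (3870.026260·-75.150 − -118.286·2283.648847) / 2134.573092 = -9.701605
y = (44.664·2283.648847 − 3870.026260·46.422) / 2134.573092 = -36.380795
|P − Q| = √((-9.701605 − 11.798)² + (-36.380795 − 49.719)²) = 88.743494

88.743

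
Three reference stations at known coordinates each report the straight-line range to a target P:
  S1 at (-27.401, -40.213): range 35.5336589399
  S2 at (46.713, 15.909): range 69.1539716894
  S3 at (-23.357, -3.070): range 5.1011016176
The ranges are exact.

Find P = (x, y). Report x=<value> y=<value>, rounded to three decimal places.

x=-18.981 y=-5.691

eq1: (x + 27.401)² + (y + 40.213)² = 35.5336589399²
eq2: (x − 46.713)² + (y − 15.909)² = 69.1539716894²
eq3: (x + 23.357)² + (y + 3.070)² = 5.1011016176²
eq3−eq2, eq3−eq1 (x²,y² cancel):
  140.140·x + 37.958·y = -2876.024262
  -8.088·x − 74.286·y = 576.306141
det = 140.140·-74.286 − 37.958·-8.088 = -10103.435736
x = (-2876.024262·-74.286 − 37.958·576.306141) / -10103.435736 = -18.980960
y = (140.140·576.306141 − -2876.024262·-8.088) / -10103.435736 = -5.691357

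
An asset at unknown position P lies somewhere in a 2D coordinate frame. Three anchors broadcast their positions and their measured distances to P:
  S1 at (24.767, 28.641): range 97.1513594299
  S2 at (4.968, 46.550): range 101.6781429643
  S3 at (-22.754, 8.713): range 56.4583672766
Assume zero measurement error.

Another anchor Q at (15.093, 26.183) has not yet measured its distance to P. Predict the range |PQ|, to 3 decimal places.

89.234

eq1: (x − 24.767)² + (y − 28.641)² = 97.1513594299²
eq2: (x − 4.968)² + (y − 46.550)² = 101.6781429643²
eq3: (x + 22.754)² + (y − 8.713)² = 56.4583672766²
eq3−eq2, eq3−eq1 (x²,y² cancel):
  55.444·x + 75.674·y = -5552.974882
  95.042·x + 39.856·y = -5410.789119
det = 55.444·39.856 − 75.674·95.042 = -4982.432244
x = (-5552.974882·39.856 − 75.674·-5410.789119) / -4982.432244 = -37.760009
y = (55.444·-5410.789119 − -5552.974882·95.042) / -4982.432244 = -45.714630
|P − Q| = √((-37.760009 − 15.093)² + (-45.714630 − 26.183)²) = 89.234017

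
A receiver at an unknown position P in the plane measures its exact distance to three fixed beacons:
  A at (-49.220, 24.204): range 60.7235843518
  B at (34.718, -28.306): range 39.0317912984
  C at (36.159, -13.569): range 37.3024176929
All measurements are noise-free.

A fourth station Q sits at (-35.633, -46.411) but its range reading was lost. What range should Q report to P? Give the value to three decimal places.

48.106

eq1: (x + 49.220)² + (y − 24.204)² = 60.7235843518²
eq2: (x − 34.718)² + (y + 28.306)² = 39.0317912984²
eq3: (x − 36.159)² + (y + 13.569)² = 37.3024176929²
eq2−eq1, eq2−eq3 (x²,y² cancel):
  -167.876·x + 105.020·y = -1162.000109
  2.882·x + 29.474·y = -382.967752
det = -167.876·29.474 − 105.020·2.882 = -5250.644864
x = (-1162.000109·29.474 − 105.020·-382.967752) / -5250.644864 = -1.137095
y = (-167.876·-382.967752 − -1162.000109·2.882) / -5250.644864 = -12.882223
|P − Q| = √((-1.137095 − -35.633)² + (-12.882223 − -46.411)²) = 48.105575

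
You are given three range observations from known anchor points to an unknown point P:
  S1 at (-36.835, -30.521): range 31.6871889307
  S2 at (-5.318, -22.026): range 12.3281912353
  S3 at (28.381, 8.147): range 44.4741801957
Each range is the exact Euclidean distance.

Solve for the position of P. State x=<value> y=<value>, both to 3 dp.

x=-11.568 y=-11.399

eq1: (x + 36.835)² + (y + 30.521)² = 31.6871889307²
eq2: (x + 5.318)² + (y + 22.026)² = 12.3281912353²
eq3: (x − 28.381)² + (y − 8.147)² = 44.4741801957²
eq2−eq3, eq2−eq1 (x²,y² cancel):
  67.398·x + 60.346·y = -1467.539435
  -63.034·x − 16.990·y = 922.829223
det = 67.398·-16.990 − 60.346·-63.034 = 2658.757744
x = (-1467.539435·-16.990 − 60.346·922.829223) / 2658.757744 = -11.567642
y = (67.398·922.829223 − -1467.539435·-63.034) / 2658.757744 = -11.399322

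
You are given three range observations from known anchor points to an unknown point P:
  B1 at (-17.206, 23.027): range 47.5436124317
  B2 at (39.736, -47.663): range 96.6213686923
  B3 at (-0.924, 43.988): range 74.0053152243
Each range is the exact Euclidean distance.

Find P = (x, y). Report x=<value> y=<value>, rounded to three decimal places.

eq1: (x + 17.206)² + (y − 23.027)² = 47.5436124317²
eq2: (x − 39.736)² + (y + 47.663)² = 96.6213686923²
eq3: (x + 0.924)² + (y − 43.988)² = 74.0053152243²
eq2−eq1, eq2−eq3 (x²,y² cancel):
  -113.884·x + 141.380·y = 4050.871705
  -81.320·x + 183.302·y = 1943.988862
det = -113.884·183.302 − 141.380·-81.320 = -9378.143368
x = (4050.871705·183.302 − 141.380·1943.988862) / -9378.143368 = -49.870398
y = (-113.884·1943.988862 − 4050.871705·-81.320) / -9378.143368 = -11.519088

x=-49.870 y=-11.519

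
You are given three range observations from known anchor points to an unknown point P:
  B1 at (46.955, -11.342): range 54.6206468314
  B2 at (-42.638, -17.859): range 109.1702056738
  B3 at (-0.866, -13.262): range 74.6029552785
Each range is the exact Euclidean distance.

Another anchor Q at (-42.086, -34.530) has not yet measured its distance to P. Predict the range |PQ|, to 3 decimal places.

eq1: (x − 46.955)² + (y + 11.342)² = 54.6206468314²
eq2: (x + 42.638)² + (y + 17.859)² = 109.1702056738²
eq3: (x + 0.866)² + (y + 13.262)² = 74.6029552785²
eq3−eq1, eq3−eq2 (x²,y² cancel):
  95.642·x + 3.840·y = 4738.968265
  -83.544·x − 9.194·y = -4392.220546
det = 95.642·-9.194 − 3.840·-83.544 = -558.523588
x = (4738.968265·-9.194 − 3.840·-4392.220546) / -558.523588 = 47.811673
y = (95.642·-4392.220546 − 4738.968265·-83.544) / -558.523588 = 43.271928
|P − Q| = √((47.811673 − -42.086)² + (43.271928 − -34.530)²) = 118.889578

118.890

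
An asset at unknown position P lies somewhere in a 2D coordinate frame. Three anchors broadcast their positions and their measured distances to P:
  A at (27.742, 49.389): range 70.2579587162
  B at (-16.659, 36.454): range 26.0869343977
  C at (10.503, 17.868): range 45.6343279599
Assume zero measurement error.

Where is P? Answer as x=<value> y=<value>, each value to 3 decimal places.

eq1: (x − 27.742)² + (y − 49.389)² = 70.2579587162²
eq2: (x + 16.659)² + (y − 36.454)² = 26.0869343977²
eq3: (x − 10.503)² + (y − 17.868)² = 45.6343279599²
eq3−eq2, eq3−eq1 (x²,y² cancel):
  -54.324·x + 37.172·y = 2578.801706
  34.478·x + 63.042·y = -74.375423
det = -54.324·63.042 − 37.172·34.478 = -4706.309824
x = (2578.801706·63.042 − 37.172·-74.375423) / -4706.309824 = -35.131028
y = (-54.324·-74.375423 − 2578.801706·34.478) / -4706.309824 = 18.033567

x=-35.131 y=18.034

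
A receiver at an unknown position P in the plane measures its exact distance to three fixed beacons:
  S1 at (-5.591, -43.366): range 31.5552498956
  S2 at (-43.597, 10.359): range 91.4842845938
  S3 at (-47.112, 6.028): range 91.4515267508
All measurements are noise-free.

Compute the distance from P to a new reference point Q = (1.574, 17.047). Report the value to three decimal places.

70.964

eq1: (x + 5.591)² + (y + 43.366)² = 31.5552498956²
eq2: (x + 43.597)² + (y − 10.359)² = 91.4842845938²
eq3: (x + 47.112)² + (y − 6.028)² = 91.4515267508²
eq3−eq1, eq3−eq2 (x²,y² cancel):
  83.042·x − 98.788·y = 7023.639858
  7.030·x + 8.662·y = -253.862621
det = 83.042·8.662 − -98.788·7.030 = 1413.789444
x = (7023.639858·8.662 − -98.788·-253.862621) / 1413.789444 = 25.293857
y = (83.042·-253.862621 − 7023.639858·7.030) / 1413.789444 = -49.835885
|P − Q| = √((25.293857 − 1.574)² + (-49.835885 − 17.047)²) = 70.964441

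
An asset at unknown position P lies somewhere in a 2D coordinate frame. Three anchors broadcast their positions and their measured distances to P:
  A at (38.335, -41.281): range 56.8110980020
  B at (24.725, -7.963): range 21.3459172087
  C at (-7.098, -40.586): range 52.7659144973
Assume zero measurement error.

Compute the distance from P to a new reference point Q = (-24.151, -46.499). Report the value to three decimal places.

65.790

eq1: (x − 38.335)² + (y + 41.281)² = 56.8110980020²
eq2: (x − 24.725)² + (y + 7.963)² = 21.3459172087²
eq3: (x + 7.098)² + (y + 40.586)² = 52.7659144973²
eq1−eq3, eq1−eq2 (x²,y² cancel):
  -90.866·x + 1.390·y = -1032.829063
  -27.220·x + 66.636·y = 272.894483
det = -90.866·66.636 − 1.390·-27.220 = -6017.110976
x = (-1032.829063·66.636 − 1.390·272.894483) / -6017.110976 = 11.501021
y = (-90.866·272.894483 − -1032.829063·-27.220) / -6017.110976 = 8.793329
|P − Q| = √((11.501021 − -24.151)² + (8.793329 − -46.499)²) = 65.789880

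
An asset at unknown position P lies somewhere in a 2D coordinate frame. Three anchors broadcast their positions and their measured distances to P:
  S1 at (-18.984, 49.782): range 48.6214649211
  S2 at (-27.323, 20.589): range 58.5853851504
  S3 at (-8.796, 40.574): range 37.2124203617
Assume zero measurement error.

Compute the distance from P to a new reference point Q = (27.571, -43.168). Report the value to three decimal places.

eq1: (x + 18.984)² + (y − 49.782)² = 48.6214649211²
eq2: (x + 27.323)² + (y − 20.589)² = 58.5853851504²
eq3: (x + 8.796)² + (y − 40.574)² = 37.2124203617²
eq1−eq2, eq1−eq3 (x²,y² cancel):
  -16.678·x − 58.386·y = -2736.387032
  20.376·x − 18.416·y = -135.738066
det = -16.678·-18.416 − -58.386·20.376 = 1496.815184
x = (-2736.387032·-18.416 − -58.386·-135.738066) / 1496.815184 = 28.372308
y = (-16.678·-135.738066 − -2736.387032·20.376) / 1496.815184 = 38.762609
|P − Q| = √((28.372308 − 27.571)² + (38.762609 − -43.168)²) = 81.934527

81.935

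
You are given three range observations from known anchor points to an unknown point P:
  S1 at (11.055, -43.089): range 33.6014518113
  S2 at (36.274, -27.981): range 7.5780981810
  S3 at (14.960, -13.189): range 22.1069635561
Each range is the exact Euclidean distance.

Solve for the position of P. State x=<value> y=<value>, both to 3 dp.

x=35.853 y=-20.415

eq1: (x − 11.055)² + (y + 43.089)² = 33.6014518113²
eq2: (x − 36.274)² + (y + 27.981)² = 7.5780981810²
eq3: (x − 14.960)² + (y + 13.189)² = 22.1069635561²
eq2−eq1, eq2−eq3 (x²,y² cancel):
  -50.438·x − 30.216·y = -1191.494483
  -42.628·x + 29.584·y = -2132.278382
det = -50.438·29.584 − -30.216·-42.628 = -2780.205440
x = (-1191.494483·29.584 − -30.216·-2132.278382) / -2780.205440 = 35.852781
y = (-50.438·-2132.278382 − -1191.494483·-42.628) / -2780.205440 = -20.414617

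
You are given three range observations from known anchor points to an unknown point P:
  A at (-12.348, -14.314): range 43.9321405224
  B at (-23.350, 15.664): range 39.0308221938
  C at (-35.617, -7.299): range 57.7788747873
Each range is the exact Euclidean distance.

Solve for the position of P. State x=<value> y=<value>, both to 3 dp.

eq1: (x + 12.348)² + (y + 14.314)² = 43.9321405224²
eq2: (x + 23.350)² + (y − 15.664)² = 39.0308221938²
eq3: (x + 35.617)² + (y + 7.299)² = 57.7788747873²
eq1−eq3, eq1−eq2 (x²,y² cancel):
  -46.538·x + 14.030·y = -443.883011
  -22.004·x + 59.956·y = 839.847586
det = -46.538·59.956 − 14.030·-22.004 = -2481.516208
x = (-443.883011·59.956 − 14.030·839.847586) / -2481.516208 = 15.473004
y = (-46.538·839.847586 − -443.883011·-22.004) / -2481.516208 = 19.686363

x=15.473 y=19.686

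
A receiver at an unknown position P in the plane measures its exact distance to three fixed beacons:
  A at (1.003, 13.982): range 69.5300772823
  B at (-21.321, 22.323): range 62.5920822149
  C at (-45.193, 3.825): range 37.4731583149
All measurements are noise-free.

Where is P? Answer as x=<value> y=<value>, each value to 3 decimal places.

x=-49.932 y=-33.347

eq1: (x − 1.003)² + (y − 13.982)² = 69.5300772823²
eq2: (x + 21.321)² + (y − 22.323)² = 62.5920822149²
eq3: (x + 45.193)² + (y − 3.825)² = 37.4731583149²
eq1−eq2, eq1−eq3 (x²,y² cancel):
  -44.648·x + 16.682·y = 1673.061928
  -92.392·x − 20.314·y = 5290.729594
det = -44.648·-20.314 − 16.682·-92.392 = 2448.262816
x = (1673.061928·-20.314 − 16.682·5290.729594) / 2448.262816 = -49.931948
y = (-44.648·5290.729594 − 1673.061928·-92.392) / 2448.262816 = -33.347301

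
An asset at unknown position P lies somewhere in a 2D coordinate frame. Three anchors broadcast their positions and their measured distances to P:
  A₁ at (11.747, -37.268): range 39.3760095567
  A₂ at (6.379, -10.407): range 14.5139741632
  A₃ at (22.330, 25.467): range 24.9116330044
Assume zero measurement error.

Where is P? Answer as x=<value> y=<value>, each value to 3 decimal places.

eq1: (x − 11.747)² + (y + 37.268)² = 39.3760095567²
eq2: (x − 6.379)² + (y + 10.407)² = 14.5139741632²
eq3: (x − 22.330)² + (y − 25.467)² = 24.9116330044²
eq3−eq1, eq3−eq2 (x²,y² cancel):
  -21.166·x − 125.470·y = -550.181826
  -31.902·x − 71.748·y = -588.265686
det = -21.166·-71.748 − -125.470·-31.902 = -2484.125772
x = (-550.181826·-71.748 − -125.470·-588.265686) / -2484.125772 = 13.821865
y = (-21.166·-588.265686 − -550.181826·-31.902) / -2484.125772 = 2.053305

x=13.822 y=2.053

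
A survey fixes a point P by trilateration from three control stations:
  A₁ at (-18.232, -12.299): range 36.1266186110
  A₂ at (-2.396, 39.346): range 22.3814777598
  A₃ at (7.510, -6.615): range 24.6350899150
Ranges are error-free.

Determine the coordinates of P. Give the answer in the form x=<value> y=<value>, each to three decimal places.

eq1: (x + 18.232)² + (y + 12.299)² = 36.1266186110²
eq2: (x + 2.396)² + (y − 39.346)² = 22.3814777598²
eq3: (x − 7.510)² + (y + 6.615)² = 24.6350899150²
eq1−eq2, eq1−eq3 (x²,y² cancel):
  31.672·x + 103.290·y = 1874.379333
  51.484·x + 11.368·y = 314.732017
det = 31.672·11.368 − 103.290·51.484 = -4957.735064
x = (1874.379333·11.368 − 103.290·314.732017) / -4957.735064 = 2.259243
y = (31.672·314.732017 − 1874.379333·51.484) / -4957.735064 = 17.454009

x=2.259 y=17.454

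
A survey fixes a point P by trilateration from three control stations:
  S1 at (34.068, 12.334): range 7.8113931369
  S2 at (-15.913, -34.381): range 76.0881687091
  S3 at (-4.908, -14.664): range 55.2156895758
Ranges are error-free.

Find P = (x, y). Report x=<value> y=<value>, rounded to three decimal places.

eq1: (x − 34.068)² + (y − 12.334)² = 7.8113931369²
eq2: (x + 15.913)² + (y + 34.381)² = 76.0881687091²
eq3: (x + 4.908)² + (y + 14.664)² = 55.2156895758²
eq1−eq2, eq1−eq3 (x²,y² cancel):
  -99.962·x − 93.430·y = -5605.871005
  -77.952·x − 53.996·y = -4061.389333
det = -99.962·-53.996 − -93.430·-77.952 = -1885.507208
x = (-5605.871005·-53.996 − -93.430·-4061.389333) / -1885.507208 = 40.711059
y = (-99.962·-4061.389333 − -5605.871005·-77.952) / -1885.507208 = 16.443457

x=40.711 y=16.443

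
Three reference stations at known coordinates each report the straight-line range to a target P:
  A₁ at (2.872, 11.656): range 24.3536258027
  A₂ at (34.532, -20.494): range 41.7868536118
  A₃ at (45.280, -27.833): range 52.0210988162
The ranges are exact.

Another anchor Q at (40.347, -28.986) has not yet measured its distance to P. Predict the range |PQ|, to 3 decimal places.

eq1: (x − 2.872)² + (y − 11.656)² = 24.3536258027²
eq2: (x − 34.532)² + (y + 20.494)² = 41.7868536118²
eq3: (x − 45.280)² + (y + 27.833)² = 52.0210988162²
eq2−eq3, eq2−eq1 (x²,y² cancel):
  21.496·x − 14.678·y = 252.437642
  -63.320·x + 64.300·y = -315.310295
det = 21.496·64.300 − -14.678·-63.320 = 452.781840
x = (252.437642·64.300 − -14.678·-315.310295) / 452.781840 = 25.627388
y = (21.496·-315.310295 − 252.437642·-63.320) / 452.781840 = 20.333062
|P − Q| = √((25.627388 − 40.347)² + (20.333062 − -28.986)²) = 51.468795

51.469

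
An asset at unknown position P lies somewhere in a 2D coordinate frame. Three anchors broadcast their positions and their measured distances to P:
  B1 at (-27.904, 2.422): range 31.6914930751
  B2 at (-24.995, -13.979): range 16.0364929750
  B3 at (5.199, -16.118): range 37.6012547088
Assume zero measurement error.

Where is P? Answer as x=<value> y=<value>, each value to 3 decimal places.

x=-30.054 y=-29.196

eq1: (x + 27.904)² + (y − 2.422)² = 31.6914930751²
eq2: (x + 24.995)² + (y + 13.979)² = 16.0364929750²
eq3: (x − 5.199)² + (y + 16.118)² = 37.6012547088²
eq2−eq1, eq2−eq3 (x²,y² cancel):
  -5.818·x + 32.802·y = -782.844792
  60.388·x − 4.278·y = -1690.028190
det = -5.818·-4.278 − 32.802·60.388 = -1955.957772
x = (-782.844792·-4.278 − 32.802·-1690.028190) / -1955.957772 = -30.054491
y = (-5.818·-1690.028190 − -782.844792·60.388) / -1955.957772 = -29.196446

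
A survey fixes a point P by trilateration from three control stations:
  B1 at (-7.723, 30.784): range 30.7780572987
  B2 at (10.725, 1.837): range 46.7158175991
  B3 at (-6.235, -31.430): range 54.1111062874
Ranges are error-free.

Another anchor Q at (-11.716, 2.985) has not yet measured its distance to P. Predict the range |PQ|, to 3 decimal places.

25.392

eq1: (x + 7.723)² + (y − 30.784)² = 30.7780572987²
eq2: (x − 10.725)² + (y − 1.837)² = 46.7158175991²
eq3: (x + 6.235)² + (y + 31.430)² = 54.1111062874²
eq1−eq2, eq1−eq3 (x²,y² cancel):
  36.896·x − 57.894·y = -2123.977994
  2.976·x − 124.428·y = -1961.302273
det = 36.896·-124.428 − -57.894·2.976 = -4418.602944
x = (-2123.977994·-124.428 − -57.894·-1961.302273) / -4418.602944 = -34.113656
y = (36.896·-1961.302273 − -2123.977994·2.976) / -4418.602944 = 14.946636
|P − Q| = √((-34.113656 − -11.716)² + (14.946636 − 2.985)²) = 25.391647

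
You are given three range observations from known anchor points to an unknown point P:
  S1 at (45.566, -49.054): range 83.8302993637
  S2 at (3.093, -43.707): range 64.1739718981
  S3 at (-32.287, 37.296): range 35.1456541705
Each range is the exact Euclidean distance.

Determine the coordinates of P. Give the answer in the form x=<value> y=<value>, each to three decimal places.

x=-1.524 y=20.301

eq1: (x − 45.566)² + (y + 49.054)² = 83.8302993637²
eq2: (x − 3.093)² + (y + 43.707)² = 64.1739718981²
eq3: (x + 32.287)² + (y − 37.296)² = 35.1456541705²
eq2−eq1, eq2−eq3 (x²,y² cancel):
  84.946·x − 10.694·y = -346.533648
  -70.760·x + 162.006·y = 3396.655149
det = 84.946·162.006 − -10.694·-70.760 = 13005.054236
x = (-346.533648·162.006 − -10.694·3396.655149) / 13005.054236 = -1.523769
y = (84.946·3396.655149 − -346.533648·-70.760) / 13005.054236 = 20.300688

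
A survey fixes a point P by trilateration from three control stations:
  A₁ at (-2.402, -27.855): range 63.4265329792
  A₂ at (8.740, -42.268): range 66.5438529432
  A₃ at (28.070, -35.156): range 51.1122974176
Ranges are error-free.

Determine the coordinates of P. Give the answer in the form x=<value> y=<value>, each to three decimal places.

eq1: (x + 2.402)² + (y + 27.855)² = 63.4265329792²
eq2: (x − 8.740)² + (y + 42.268)² = 66.5438529432²
eq3: (x − 28.070)² + (y + 35.156)² = 51.1122974176²
eq3−eq2, eq3−eq1 (x²,y² cancel):
  -38.660·x − 14.224·y = -1976.515229
  -60.944·x + 14.602·y = -2652.656745
det = -38.660·14.602 − -14.224·-60.944 = -1431.380776
x = (-1976.515229·14.602 − -14.224·-2652.656745) / -1431.380776 = 46.523235
y = (-38.660·-2652.656745 − -1976.515229·-60.944) / -1431.380776 = 12.508925

x=46.523 y=12.509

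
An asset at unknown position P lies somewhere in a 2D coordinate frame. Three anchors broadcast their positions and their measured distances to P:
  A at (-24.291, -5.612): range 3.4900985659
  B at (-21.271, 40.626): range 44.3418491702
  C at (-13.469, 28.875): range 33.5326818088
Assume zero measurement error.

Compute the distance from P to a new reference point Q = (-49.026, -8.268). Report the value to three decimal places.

28.037

eq1: (x + 24.291)² + (y + 5.612)² = 3.4900985659²
eq2: (x + 21.271)² + (y − 40.626)² = 44.3418491702²
eq3: (x + 13.469)² + (y − 28.875)² = 33.5326818088²
eq1−eq2, eq1−eq3 (x²,y² cancel):
  6.040·x + 92.476·y = -472.638708
  21.644·x + 68.974·y = -718.627600
det = 6.040·68.974 − 92.476·21.644 = -1584.947584
x = (-472.638708·68.974 − 92.476·-718.627600) / -1584.947584 = -21.360974
y = (6.040·-718.627600 − -472.638708·21.644) / -1584.947584 = -3.715758
|P − Q| = √((-21.360974 − -49.026)² + (-3.715758 − -8.268)²) = 28.037057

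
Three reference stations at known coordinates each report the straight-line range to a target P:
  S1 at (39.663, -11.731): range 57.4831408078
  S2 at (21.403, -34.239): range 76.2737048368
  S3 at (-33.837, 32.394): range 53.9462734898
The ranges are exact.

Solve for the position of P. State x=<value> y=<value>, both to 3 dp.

x=19.246 y=42.004

eq1: (x − 39.663)² + (y + 11.731)² = 57.4831408078²
eq2: (x − 21.403)² + (y + 34.239)² = 76.2737048368²
eq3: (x + 33.837)² + (y − 32.394)² = 53.9462734898²
eq1−eq3, eq1−eq2 (x²,y² cancel):
  -147.000·x + 88.250·y = 877.654929
  -36.520·x − 45.016·y = -2593.738972
det = -147.000·-45.016 − 88.250·-36.520 = 9840.242000
x = (877.654929·-45.016 − 88.250·-2593.738972) / 9840.242000 = 19.246371
y = (-147.000·-2593.738972 − 877.654929·-36.520) / 9840.242000 = 42.004210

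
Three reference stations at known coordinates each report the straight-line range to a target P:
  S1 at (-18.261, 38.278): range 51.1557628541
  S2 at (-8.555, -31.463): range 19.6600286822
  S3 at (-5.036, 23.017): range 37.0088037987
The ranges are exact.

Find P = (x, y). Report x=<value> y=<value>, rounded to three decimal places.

x=-14.565 y=-12.744

eq1: (x + 18.261)² + (y − 38.278)² = 51.1557628541²
eq2: (x + 8.555)² + (y + 31.463)² = 19.6600286822²
eq3: (x + 5.036)² + (y − 23.017)² = 37.0088037987²
eq3−eq2, eq3−eq1 (x²,y² cancel):
  -7.038·x − 108.960·y = 1491.099640
  -26.450·x + 30.522·y = -3.734695
det = -7.038·30.522 − -108.960·-26.450 = -3096.805836
x = (1491.099640·30.522 − -108.960·-3.734695) / -3096.805836 = -14.564817
y = (-7.038·-3.734695 − 1491.099640·-26.450) / -3096.805836 = -12.744057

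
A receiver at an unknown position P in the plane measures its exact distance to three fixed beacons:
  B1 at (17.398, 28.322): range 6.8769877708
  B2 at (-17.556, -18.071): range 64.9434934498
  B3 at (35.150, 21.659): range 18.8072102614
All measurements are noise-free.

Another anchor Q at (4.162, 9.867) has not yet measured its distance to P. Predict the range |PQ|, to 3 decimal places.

29.579

eq1: (x − 17.398)² + (y − 28.322)² = 6.8769877708²
eq2: (x + 17.556)² + (y + 18.071)² = 64.9434934498²
eq3: (x − 35.150)² + (y − 21.659)² = 18.8072102614²
eq2−eq3, eq2−eq1 (x²,y² cancel):
  105.412·x + 79.460·y = 4933.806788
  69.908·x + 92.786·y = 4640.416292
det = 105.412·92.786 − 79.460·69.908 = 4225.868152
x = (4933.806788·92.786 − 79.460·4640.416292) / 4225.868152 = 21.075129
y = (105.412·4640.416292 − 4933.806788·69.908) / 4225.868152 = 34.133341
|P − Q| = √((21.075129 − 4.162)² + (34.133341 − 9.867)²) = 29.578865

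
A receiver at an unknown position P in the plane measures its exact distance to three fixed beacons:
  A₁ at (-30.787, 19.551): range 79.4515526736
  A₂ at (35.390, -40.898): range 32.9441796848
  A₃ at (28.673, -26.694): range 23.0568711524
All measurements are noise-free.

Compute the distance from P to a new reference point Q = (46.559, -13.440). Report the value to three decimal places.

5.511

eq1: (x + 30.787)² + (y − 19.551)² = 79.4515526736²
eq2: (x − 35.390)² + (y + 40.898)² = 32.9441796848²
eq3: (x − 28.673)² + (y + 26.694)² = 23.0568711524²
eq1−eq2, eq1−eq3 (x²,y² cancel):
  132.354·x − 120.898·y = 6822.247781
  118.920·x − 92.490·y = 5985.559510
det = 132.354·-92.490 − -120.898·118.920 = 2135.768700
x = (6822.247781·-92.490 − -120.898·5985.559510) / 2135.768700 = 43.381325
y = (132.354·5985.559510 − 6822.247781·118.920) / 2135.768700 = -8.937748
|P − Q| = √((43.381325 − 46.559)² + (-8.937748 − -13.440)²) = 5.510707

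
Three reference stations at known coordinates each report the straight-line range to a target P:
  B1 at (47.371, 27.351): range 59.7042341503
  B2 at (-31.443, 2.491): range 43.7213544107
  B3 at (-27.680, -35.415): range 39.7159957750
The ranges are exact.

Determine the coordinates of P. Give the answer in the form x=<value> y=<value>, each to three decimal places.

x=7.603 y=-17.181

eq1: (x − 47.371)² + (y − 27.351)² = 59.7042341503²
eq2: (x + 31.443)² + (y − 2.491)² = 43.7213544107²
eq3: (x + 27.680)² + (y + 35.415)² = 39.7159957750²
eq1−eq2, eq1−eq3 (x²,y² cancel):
  -157.628·x − 49.720·y = -344.182768
  -150.102·x − 125.532·y = 1015.551038
det = -157.628·-125.532 − -49.720·-150.102 = 12324.286656
x = (-344.182768·-125.532 − -49.720·1015.551038) / 12324.286656 = 7.602805
y = (-157.628·1015.551038 − -344.182768·-150.102) / 12324.286656 = -17.180857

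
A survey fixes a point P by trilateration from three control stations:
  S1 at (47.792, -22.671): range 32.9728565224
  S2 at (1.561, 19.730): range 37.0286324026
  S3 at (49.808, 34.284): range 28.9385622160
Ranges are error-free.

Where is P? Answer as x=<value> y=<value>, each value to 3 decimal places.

eq1: (x − 47.792)² + (y + 22.671)² = 32.9728565224²
eq2: (x − 1.561)² + (y − 19.730)² = 37.0286324026²
eq3: (x − 49.808)² + (y − 34.284)² = 28.9385622160²
eq1−eq3, eq1−eq2 (x²,y² cancel):
  4.032·x + 113.910·y = 1107.948899
  -92.462·x + 84.802·y = -2690.250234
det = 4.032·84.802 − 113.910·-92.462 = 10874.268084
x = (1107.948899·84.802 − 113.910·-2690.250234) / 10874.268084 = 36.821116
y = (4.032·-2690.250234 − 1107.948899·-92.462) / 10874.268084 = 8.423195

x=36.821 y=8.423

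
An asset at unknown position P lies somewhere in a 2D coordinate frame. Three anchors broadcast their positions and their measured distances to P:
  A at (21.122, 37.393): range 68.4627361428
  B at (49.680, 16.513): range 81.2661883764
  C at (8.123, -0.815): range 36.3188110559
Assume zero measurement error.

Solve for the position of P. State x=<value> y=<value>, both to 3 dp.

eq1: (x − 21.122)² + (y − 37.393)² = 68.4627361428²
eq2: (x − 49.680)² + (y − 16.513)² = 81.2661883764²
eq3: (x − 8.123)² + (y + 0.815)² = 36.3188110559²
eq2−eq3, eq2−eq1 (x²,y² cancel):
  -83.114·x − 34.656·y = 2611.003122
  -57.116·x + 41.760·y = 1020.640897
det = -83.114·41.760 − -34.656·-57.116 = -5450.252736
x = (2611.003122·41.760 − -34.656·1020.640897) / -5450.252736 = -26.495436
y = (-83.114·1020.640897 − 2611.003122·-57.116) / -5450.252736 = -11.797711

x=-26.495 y=-11.798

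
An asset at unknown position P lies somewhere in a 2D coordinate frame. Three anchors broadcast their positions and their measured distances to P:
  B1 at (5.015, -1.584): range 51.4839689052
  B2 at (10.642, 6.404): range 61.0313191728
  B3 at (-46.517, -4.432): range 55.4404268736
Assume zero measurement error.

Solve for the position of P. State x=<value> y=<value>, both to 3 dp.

x=-14.083 y=-49.395

eq1: (x − 5.015)² + (y + 1.584)² = 51.4839689052²
eq2: (x − 10.642)² + (y − 6.404)² = 61.0313191728²
eq3: (x + 46.517)² + (y + 4.432)² = 55.4404268736²
eq2−eq1, eq2−eq3 (x²,y² cancel):
  -11.254·x − 15.976·y = 947.618767
  -114.318·x − 21.672·y = 2680.391521
det = -11.254·-21.672 − -15.976·-114.318 = -1582.447680
x = (947.618767·-21.672 − -15.976·2680.391521) / -1582.447680 = -14.082703
y = (-11.254·2680.391521 − 947.618767·-114.318) / -1582.447680 = -49.394844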